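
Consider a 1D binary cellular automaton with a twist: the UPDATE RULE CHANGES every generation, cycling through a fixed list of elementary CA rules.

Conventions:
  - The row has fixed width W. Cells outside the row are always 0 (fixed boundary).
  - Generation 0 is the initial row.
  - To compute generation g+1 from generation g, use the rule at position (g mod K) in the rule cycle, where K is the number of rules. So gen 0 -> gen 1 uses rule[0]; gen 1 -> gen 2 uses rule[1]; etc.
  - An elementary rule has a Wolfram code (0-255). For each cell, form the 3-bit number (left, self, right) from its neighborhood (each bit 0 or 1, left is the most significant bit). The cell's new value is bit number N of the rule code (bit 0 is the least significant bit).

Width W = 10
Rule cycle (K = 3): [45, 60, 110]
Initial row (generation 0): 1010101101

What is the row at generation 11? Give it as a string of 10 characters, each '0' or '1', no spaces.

Gen 0: 1010101101
Gen 1 (rule 45): 1111111011
Gen 2 (rule 60): 1000000110
Gen 3 (rule 110): 1000001110
Gen 4 (rule 45): 1011101000
Gen 5 (rule 60): 1110011100
Gen 6 (rule 110): 1010110100
Gen 7 (rule 45): 1111101101
Gen 8 (rule 60): 1000011011
Gen 9 (rule 110): 1000111111
Gen 10 (rule 45): 1010100000
Gen 11 (rule 60): 1111110000

Answer: 1111110000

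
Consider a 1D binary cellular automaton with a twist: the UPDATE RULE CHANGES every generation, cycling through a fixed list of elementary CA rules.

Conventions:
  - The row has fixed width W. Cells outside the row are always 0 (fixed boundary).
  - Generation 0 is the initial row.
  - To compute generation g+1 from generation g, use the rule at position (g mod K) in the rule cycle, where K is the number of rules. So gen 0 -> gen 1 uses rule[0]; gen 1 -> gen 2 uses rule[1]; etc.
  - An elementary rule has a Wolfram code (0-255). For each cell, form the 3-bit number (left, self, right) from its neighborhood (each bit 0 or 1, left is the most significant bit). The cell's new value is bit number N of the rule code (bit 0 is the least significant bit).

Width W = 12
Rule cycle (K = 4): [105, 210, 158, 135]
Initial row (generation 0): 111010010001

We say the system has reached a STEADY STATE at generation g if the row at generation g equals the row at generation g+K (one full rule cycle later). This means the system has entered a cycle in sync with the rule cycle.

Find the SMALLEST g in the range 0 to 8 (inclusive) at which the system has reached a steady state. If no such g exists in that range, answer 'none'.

Answer: none

Derivation:
Gen 0: 111010010001
Gen 1 (rule 105): 101100000100
Gen 2 (rule 210): 000110001010
Gen 3 (rule 158): 001101011011
Gen 4 (rule 135): 110001000000
Gen 5 (rule 105): 110100011111
Gen 6 (rule 210): 010010101111
Gen 7 (rule 158): 111110101110
Gen 8 (rule 135): 011100100100
Gen 9 (rule 105): 010100000001
Gen 10 (rule 210): 100010000010
Gen 11 (rule 158): 110111000111
Gen 12 (rule 135): 000010011010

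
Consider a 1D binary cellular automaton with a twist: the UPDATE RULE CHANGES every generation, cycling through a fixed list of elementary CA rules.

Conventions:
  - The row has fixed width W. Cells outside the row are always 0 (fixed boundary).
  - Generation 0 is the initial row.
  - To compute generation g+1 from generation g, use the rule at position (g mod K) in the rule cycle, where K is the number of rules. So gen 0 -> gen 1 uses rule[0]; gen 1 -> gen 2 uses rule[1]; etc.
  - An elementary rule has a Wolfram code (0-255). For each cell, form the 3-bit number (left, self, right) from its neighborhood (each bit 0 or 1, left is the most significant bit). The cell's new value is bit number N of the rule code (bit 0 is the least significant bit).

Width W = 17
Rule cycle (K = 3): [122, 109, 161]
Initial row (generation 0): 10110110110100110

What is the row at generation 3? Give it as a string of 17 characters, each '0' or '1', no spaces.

Answer: 00011111100100100

Derivation:
Gen 0: 10110110110100110
Gen 1 (rule 122): 01111111111011111
Gen 2 (rule 109): 01000000001110001
Gen 3 (rule 161): 00011111100100100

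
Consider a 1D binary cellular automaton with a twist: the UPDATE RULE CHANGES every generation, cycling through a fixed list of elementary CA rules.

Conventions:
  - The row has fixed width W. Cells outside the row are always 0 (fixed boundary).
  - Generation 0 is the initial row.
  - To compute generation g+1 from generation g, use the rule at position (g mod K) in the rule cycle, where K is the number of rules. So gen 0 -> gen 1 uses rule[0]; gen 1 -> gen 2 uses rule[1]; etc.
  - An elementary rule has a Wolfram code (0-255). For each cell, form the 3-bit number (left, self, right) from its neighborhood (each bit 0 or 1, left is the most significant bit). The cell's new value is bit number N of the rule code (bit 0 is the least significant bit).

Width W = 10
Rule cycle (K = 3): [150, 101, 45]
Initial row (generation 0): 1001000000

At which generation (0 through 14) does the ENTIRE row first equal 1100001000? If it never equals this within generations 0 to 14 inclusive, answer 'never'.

Gen 0: 1001000000
Gen 1 (rule 150): 1111100000
Gen 2 (rule 101): 0000101111
Gen 3 (rule 45): 1110111000
Gen 4 (rule 150): 0100010100
Gen 5 (rule 101): 0101011101
Gen 6 (rule 45): 0111110011
Gen 7 (rule 150): 1011101100
Gen 8 (rule 101): 1100110101
Gen 9 (rule 45): 1000101111
Gen 10 (rule 150): 1101100110
Gen 11 (rule 101): 0110100010
Gen 12 (rule 45): 0101101010
Gen 13 (rule 150): 1100001011
Gen 14 (rule 101): 0101101101

Answer: never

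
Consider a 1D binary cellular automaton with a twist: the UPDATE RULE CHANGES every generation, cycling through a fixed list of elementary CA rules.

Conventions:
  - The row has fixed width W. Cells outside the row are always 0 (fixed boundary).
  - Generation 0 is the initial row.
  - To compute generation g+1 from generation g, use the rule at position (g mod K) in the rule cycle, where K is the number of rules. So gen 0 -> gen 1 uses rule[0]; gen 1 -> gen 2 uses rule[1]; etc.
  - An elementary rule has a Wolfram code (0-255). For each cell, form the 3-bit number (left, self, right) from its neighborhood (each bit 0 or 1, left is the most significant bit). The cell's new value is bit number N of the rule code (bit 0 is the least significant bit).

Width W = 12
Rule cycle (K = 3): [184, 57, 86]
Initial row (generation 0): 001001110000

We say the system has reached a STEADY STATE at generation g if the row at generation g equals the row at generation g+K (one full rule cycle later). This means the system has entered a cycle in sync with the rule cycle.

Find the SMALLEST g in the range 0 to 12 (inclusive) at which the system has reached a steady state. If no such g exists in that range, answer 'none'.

Gen 0: 001001110000
Gen 1 (rule 184): 000101101000
Gen 2 (rule 57): 110011010111
Gen 3 (rule 86): 011101010001
Gen 4 (rule 184): 011010101000
Gen 5 (rule 57): 010101010111
Gen 6 (rule 86): 110101010001
Gen 7 (rule 184): 101010101000
Gen 8 (rule 57): 010101010111
Gen 9 (rule 86): 110101010001
Gen 10 (rule 184): 101010101000
Gen 11 (rule 57): 010101010111
Gen 12 (rule 86): 110101010001
Gen 13 (rule 184): 101010101000
Gen 14 (rule 57): 010101010111
Gen 15 (rule 86): 110101010001

Answer: 5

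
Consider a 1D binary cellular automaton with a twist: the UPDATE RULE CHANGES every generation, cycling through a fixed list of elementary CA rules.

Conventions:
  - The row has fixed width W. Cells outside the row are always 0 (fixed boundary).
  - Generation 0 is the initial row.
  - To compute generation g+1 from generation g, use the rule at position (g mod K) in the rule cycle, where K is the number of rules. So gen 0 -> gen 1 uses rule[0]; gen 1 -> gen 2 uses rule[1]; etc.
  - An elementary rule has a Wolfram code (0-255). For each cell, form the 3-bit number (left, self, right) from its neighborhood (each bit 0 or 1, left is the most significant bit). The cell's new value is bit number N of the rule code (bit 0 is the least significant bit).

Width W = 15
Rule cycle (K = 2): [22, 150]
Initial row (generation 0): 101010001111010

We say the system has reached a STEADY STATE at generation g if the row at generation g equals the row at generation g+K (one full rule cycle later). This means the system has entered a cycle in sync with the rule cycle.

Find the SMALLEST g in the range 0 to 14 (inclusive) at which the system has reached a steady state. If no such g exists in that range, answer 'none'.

Answer: none

Derivation:
Gen 0: 101010001111010
Gen 1 (rule 22): 101011010000011
Gen 2 (rule 150): 101000011000100
Gen 3 (rule 22): 101100100101110
Gen 4 (rule 150): 100011111100101
Gen 5 (rule 22): 110100000011101
Gen 6 (rule 150): 000110000101001
Gen 7 (rule 22): 001001001101111
Gen 8 (rule 150): 011111110000110
Gen 9 (rule 22): 100000001001001
Gen 10 (rule 150): 110000011111111
Gen 11 (rule 22): 001000100000000
Gen 12 (rule 150): 011101110000000
Gen 13 (rule 22): 100000001000000
Gen 14 (rule 150): 110000011100000
Gen 15 (rule 22): 001000100010000
Gen 16 (rule 150): 011101110111000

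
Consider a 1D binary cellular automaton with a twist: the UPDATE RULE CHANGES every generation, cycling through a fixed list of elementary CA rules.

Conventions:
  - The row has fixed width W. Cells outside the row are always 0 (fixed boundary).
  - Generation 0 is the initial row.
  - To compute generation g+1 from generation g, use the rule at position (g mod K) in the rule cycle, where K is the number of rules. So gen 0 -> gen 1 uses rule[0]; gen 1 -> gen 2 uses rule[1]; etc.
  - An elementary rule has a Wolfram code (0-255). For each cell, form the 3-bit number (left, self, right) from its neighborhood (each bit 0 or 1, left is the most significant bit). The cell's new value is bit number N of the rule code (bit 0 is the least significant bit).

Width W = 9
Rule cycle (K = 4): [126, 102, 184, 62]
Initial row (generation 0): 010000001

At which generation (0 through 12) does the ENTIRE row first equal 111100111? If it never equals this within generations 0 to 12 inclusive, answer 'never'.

Answer: 9

Derivation:
Gen 0: 010000001
Gen 1 (rule 126): 111000011
Gen 2 (rule 102): 001000101
Gen 3 (rule 184): 000100010
Gen 4 (rule 62): 001110111
Gen 5 (rule 126): 011011101
Gen 6 (rule 102): 101100111
Gen 7 (rule 184): 011010110
Gen 8 (rule 62): 110111101
Gen 9 (rule 126): 111100111
Gen 10 (rule 102): 000101001
Gen 11 (rule 184): 000010100
Gen 12 (rule 62): 000111110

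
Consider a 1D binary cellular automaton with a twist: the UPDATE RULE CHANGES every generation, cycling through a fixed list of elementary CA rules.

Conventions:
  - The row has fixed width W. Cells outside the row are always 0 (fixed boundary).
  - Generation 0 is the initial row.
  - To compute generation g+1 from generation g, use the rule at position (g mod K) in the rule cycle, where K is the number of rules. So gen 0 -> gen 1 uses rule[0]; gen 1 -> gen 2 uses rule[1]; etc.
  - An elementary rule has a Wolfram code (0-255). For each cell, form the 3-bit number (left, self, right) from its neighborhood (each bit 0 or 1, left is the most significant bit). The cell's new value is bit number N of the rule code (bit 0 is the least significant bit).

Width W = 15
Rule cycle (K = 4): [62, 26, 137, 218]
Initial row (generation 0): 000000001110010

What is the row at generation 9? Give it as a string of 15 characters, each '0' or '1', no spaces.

Answer: 001111101100000

Derivation:
Gen 0: 000000001110010
Gen 1 (rule 62): 000000011001111
Gen 2 (rule 26): 000000110111000
Gen 3 (rule 137): 111110100110011
Gen 4 (rule 218): 111110011111111
Gen 5 (rule 62): 100001110000000
Gen 6 (rule 26): 010011001000000
Gen 7 (rule 137): 000010000011111
Gen 8 (rule 218): 000101000111111
Gen 9 (rule 62): 001111101100000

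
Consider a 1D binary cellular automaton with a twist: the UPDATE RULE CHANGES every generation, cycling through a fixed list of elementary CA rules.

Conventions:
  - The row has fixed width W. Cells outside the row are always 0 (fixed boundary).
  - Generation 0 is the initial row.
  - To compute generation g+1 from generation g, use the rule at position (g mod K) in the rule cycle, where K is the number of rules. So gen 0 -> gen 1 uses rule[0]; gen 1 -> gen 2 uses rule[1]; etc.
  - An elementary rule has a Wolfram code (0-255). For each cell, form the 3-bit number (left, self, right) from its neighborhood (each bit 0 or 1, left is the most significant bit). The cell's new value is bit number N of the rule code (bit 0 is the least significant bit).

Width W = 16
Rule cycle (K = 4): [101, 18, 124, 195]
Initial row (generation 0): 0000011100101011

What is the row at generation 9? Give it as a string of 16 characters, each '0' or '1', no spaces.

Gen 0: 0000011100101011
Gen 1 (rule 101): 1111000100111101
Gen 2 (rule 18): 0000101011000000
Gen 3 (rule 124): 0000111111100000
Gen 4 (rule 195): 1111011111101111
Gen 5 (rule 101): 0001100000110001
Gen 6 (rule 18): 0010010001001010
Gen 7 (rule 124): 0011011001101111
Gen 8 (rule 195): 1101001010100111
Gen 9 (rule 101): 0111001111100001

Answer: 0111001111100001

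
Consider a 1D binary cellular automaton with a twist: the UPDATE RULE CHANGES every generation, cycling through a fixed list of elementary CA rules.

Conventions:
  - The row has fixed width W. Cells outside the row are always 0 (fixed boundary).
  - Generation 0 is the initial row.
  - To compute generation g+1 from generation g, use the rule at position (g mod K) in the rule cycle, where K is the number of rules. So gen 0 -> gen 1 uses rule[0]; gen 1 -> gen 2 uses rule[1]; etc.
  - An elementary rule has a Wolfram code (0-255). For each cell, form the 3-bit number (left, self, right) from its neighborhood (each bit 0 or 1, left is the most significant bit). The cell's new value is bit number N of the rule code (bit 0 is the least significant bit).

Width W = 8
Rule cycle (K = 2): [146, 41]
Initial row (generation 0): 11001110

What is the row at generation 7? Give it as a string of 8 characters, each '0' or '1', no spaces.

Gen 0: 11001110
Gen 1 (rule 146): 00110101
Gen 2 (rule 41): 10101010
Gen 3 (rule 146): 00000001
Gen 4 (rule 41): 11111100
Gen 5 (rule 146): 01111010
Gen 6 (rule 41): 01000100
Gen 7 (rule 146): 10101010

Answer: 10101010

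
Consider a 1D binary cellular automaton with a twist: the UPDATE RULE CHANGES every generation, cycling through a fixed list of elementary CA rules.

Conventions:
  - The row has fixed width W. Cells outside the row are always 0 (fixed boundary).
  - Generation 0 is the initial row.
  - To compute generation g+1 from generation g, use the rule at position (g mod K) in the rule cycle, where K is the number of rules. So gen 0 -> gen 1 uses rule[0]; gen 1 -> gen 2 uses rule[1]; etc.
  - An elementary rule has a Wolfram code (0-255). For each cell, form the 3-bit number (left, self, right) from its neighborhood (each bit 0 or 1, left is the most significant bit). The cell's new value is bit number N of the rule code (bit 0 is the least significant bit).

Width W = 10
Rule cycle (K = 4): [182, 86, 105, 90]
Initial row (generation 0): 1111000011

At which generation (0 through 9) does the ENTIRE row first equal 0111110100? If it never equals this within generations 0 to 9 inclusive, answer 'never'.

Gen 0: 1111000011
Gen 1 (rule 182): 0110100100
Gen 2 (rule 86): 1010111110
Gen 3 (rule 105): 0101100010
Gen 4 (rule 90): 1001110101
Gen 5 (rule 182): 1110101111
Gen 6 (rule 86): 0010100001
Gen 7 (rule 105): 1001001100
Gen 8 (rule 90): 0110111110
Gen 9 (rule 182): 1001011101

Answer: never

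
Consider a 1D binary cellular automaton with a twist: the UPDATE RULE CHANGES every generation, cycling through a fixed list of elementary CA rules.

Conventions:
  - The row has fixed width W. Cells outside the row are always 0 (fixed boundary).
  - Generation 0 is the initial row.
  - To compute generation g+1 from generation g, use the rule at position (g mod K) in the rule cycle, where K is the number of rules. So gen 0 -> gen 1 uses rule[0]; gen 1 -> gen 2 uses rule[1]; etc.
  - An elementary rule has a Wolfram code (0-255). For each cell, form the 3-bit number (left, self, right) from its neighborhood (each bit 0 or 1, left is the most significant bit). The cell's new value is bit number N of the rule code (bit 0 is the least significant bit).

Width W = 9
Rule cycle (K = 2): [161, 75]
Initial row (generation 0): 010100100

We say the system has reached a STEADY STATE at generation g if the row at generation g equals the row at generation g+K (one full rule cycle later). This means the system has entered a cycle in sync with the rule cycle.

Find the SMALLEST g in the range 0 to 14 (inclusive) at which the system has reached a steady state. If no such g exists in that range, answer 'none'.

Answer: none

Derivation:
Gen 0: 010100100
Gen 1 (rule 161): 001000001
Gen 2 (rule 75): 110011110
Gen 3 (rule 161): 000001100
Gen 4 (rule 75): 111111101
Gen 5 (rule 161): 011111010
Gen 6 (rule 75): 110001000
Gen 7 (rule 161): 000100011
Gen 8 (rule 75): 111001111
Gen 9 (rule 161): 010000110
Gen 10 (rule 75): 100111110
Gen 11 (rule 161): 000011100
Gen 12 (rule 75): 111110101
Gen 13 (rule 161): 011101010
Gen 14 (rule 75): 110100000
Gen 15 (rule 161): 001001111
Gen 16 (rule 75): 110011001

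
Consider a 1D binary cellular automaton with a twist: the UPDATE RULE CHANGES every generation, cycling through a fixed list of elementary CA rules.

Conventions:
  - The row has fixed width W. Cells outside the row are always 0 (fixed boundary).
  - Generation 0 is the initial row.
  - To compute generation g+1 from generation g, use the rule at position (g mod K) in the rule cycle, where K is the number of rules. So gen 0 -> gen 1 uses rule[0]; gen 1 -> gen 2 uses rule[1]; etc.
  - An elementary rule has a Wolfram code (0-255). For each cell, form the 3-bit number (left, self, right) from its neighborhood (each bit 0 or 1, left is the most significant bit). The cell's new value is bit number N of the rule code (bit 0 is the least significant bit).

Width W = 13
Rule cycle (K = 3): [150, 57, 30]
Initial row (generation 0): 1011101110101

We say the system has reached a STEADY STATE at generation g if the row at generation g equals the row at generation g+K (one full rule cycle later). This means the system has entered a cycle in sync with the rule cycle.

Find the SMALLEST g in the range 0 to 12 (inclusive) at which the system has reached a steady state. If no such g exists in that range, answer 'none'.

Gen 0: 1011101110101
Gen 1 (rule 150): 1001000100101
Gen 2 (rule 57): 0100110010010
Gen 3 (rule 30): 1111101111111
Gen 4 (rule 150): 0111000111110
Gen 5 (rule 57): 0100110100001
Gen 6 (rule 30): 1111100110011
Gen 7 (rule 150): 0111011001100
Gen 8 (rule 57): 0100110101011
Gen 9 (rule 30): 1111100101010
Gen 10 (rule 150): 0111011101011
Gen 11 (rule 57): 0100110010110
Gen 12 (rule 30): 1111101110101
Gen 13 (rule 150): 0111000100101
Gen 14 (rule 57): 0100110010010
Gen 15 (rule 30): 1111101111111

Answer: none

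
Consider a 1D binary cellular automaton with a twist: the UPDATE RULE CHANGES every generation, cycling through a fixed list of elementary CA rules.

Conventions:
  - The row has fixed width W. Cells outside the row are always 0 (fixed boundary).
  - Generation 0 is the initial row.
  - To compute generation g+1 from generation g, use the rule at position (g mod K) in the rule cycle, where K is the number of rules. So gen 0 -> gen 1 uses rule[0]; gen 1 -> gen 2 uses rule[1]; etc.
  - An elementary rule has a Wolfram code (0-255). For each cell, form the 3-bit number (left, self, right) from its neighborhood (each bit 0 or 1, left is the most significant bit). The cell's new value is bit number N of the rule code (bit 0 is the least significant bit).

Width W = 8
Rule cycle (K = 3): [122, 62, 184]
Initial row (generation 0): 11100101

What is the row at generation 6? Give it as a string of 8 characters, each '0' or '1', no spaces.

Gen 0: 11100101
Gen 1 (rule 122): 10111010
Gen 2 (rule 62): 11100111
Gen 3 (rule 184): 11010110
Gen 4 (rule 122): 11101111
Gen 5 (rule 62): 10011000
Gen 6 (rule 184): 01010100

Answer: 01010100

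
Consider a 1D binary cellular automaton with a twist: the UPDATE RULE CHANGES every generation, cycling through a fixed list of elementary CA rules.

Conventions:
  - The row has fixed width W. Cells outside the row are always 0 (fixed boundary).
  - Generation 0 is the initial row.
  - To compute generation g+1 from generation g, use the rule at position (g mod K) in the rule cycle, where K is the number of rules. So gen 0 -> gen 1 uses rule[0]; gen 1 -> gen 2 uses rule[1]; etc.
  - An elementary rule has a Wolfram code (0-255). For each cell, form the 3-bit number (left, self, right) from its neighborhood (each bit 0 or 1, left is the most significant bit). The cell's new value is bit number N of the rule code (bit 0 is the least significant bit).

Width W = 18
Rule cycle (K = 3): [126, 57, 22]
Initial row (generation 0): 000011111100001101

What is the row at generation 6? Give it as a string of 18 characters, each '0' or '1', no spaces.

Answer: 101110001100000100

Derivation:
Gen 0: 000011111100001101
Gen 1 (rule 126): 000110000110011111
Gen 2 (rule 57): 110101110101010000
Gen 3 (rule 22): 000100000101011000
Gen 4 (rule 126): 001110001111111100
Gen 5 (rule 57): 101001101000000011
Gen 6 (rule 22): 101110001100000100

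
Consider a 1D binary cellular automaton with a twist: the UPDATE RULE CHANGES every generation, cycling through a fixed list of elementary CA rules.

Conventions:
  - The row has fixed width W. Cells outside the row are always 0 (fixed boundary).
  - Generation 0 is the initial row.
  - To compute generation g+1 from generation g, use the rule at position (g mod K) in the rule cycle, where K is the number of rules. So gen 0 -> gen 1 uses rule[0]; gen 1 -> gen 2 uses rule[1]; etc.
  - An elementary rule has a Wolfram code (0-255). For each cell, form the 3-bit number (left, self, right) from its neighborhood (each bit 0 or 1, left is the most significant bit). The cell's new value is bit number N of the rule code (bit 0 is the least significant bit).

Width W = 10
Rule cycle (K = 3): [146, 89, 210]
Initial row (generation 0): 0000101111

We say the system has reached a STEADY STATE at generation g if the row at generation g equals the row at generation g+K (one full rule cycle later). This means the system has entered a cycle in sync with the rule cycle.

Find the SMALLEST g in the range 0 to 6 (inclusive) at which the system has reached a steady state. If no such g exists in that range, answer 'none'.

Gen 0: 0000101111
Gen 1 (rule 146): 0001000110
Gen 2 (rule 89): 1100110111
Gen 3 (rule 210): 0111010011
Gen 4 (rule 146): 1010001100
Gen 5 (rule 89): 0001101111
Gen 6 (rule 210): 0010100111
Gen 7 (rule 146): 0100011010
Gen 8 (rule 89): 0011011001
Gen 9 (rule 210): 0101001110

Answer: none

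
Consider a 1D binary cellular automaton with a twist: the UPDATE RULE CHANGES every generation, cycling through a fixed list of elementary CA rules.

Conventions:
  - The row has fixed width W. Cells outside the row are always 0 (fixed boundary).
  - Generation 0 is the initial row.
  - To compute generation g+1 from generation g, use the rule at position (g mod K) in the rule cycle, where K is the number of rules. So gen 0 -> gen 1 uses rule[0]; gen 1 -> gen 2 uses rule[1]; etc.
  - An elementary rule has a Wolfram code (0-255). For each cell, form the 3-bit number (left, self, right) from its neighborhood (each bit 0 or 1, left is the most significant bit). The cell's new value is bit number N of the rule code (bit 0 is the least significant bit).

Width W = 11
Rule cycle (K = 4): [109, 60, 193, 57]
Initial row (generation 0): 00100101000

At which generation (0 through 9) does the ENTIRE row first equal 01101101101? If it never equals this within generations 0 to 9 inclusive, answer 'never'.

Gen 0: 00100101000
Gen 1 (rule 109): 10100111011
Gen 2 (rule 60): 11110100110
Gen 3 (rule 193): 01110000010
Gen 4 (rule 57): 01001111001
Gen 5 (rule 109): 01001001001
Gen 6 (rule 60): 01101101101
Gen 7 (rule 193): 00100100100
Gen 8 (rule 57): 10010010011
Gen 9 (rule 109): 10010010011

Answer: 6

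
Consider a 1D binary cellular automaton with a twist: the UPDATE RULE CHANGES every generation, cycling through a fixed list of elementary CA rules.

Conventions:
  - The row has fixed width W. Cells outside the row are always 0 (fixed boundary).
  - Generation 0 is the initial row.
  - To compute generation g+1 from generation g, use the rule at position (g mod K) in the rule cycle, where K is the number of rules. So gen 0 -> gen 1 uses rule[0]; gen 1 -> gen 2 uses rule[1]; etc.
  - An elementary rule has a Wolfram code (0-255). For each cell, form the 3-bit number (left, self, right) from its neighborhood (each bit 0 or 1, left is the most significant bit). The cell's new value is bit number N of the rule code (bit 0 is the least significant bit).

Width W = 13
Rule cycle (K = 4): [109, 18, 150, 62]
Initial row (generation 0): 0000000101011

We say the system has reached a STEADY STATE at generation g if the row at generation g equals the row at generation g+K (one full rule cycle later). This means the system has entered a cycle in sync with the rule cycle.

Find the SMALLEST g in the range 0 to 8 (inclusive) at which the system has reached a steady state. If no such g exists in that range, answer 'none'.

Gen 0: 0000000101011
Gen 1 (rule 109): 1111110111111
Gen 2 (rule 18): 0000000000000
Gen 3 (rule 150): 0000000000000
Gen 4 (rule 62): 0000000000000
Gen 5 (rule 109): 1111111111111
Gen 6 (rule 18): 0000000000000
Gen 7 (rule 150): 0000000000000
Gen 8 (rule 62): 0000000000000
Gen 9 (rule 109): 1111111111111
Gen 10 (rule 18): 0000000000000
Gen 11 (rule 150): 0000000000000
Gen 12 (rule 62): 0000000000000

Answer: 2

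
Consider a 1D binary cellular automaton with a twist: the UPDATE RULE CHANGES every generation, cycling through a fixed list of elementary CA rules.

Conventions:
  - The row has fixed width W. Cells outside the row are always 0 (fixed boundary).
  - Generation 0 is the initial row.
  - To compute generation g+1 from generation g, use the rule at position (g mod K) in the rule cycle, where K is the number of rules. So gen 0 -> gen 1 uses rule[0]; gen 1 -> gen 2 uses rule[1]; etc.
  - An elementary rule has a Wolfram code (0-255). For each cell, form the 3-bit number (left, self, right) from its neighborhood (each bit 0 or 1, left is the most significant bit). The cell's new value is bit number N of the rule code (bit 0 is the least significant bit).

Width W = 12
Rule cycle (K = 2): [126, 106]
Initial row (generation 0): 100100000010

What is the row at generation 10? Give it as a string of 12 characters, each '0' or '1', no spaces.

Answer: 101110101101

Derivation:
Gen 0: 100100000010
Gen 1 (rule 126): 111110000111
Gen 2 (rule 106): 100010001101
Gen 3 (rule 126): 110111011111
Gen 4 (rule 106): 111101110001
Gen 5 (rule 126): 100111011011
Gen 6 (rule 106): 001101111111
Gen 7 (rule 126): 011111000001
Gen 8 (rule 106): 110001000010
Gen 9 (rule 126): 111011100111
Gen 10 (rule 106): 101110101101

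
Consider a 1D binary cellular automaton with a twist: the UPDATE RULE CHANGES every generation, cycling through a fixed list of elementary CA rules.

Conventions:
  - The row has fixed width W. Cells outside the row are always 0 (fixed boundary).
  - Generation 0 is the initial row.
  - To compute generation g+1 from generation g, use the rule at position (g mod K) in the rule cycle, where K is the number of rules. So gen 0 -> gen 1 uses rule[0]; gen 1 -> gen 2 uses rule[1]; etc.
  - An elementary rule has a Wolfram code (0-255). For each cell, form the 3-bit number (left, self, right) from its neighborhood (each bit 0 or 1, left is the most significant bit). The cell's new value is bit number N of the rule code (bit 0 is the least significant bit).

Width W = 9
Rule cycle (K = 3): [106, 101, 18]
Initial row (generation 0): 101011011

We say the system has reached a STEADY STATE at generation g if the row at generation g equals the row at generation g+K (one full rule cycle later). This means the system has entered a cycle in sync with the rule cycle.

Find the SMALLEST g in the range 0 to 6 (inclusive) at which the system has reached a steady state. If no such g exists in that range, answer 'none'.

Answer: 6

Derivation:
Gen 0: 101011011
Gen 1 (rule 106): 010111111
Gen 2 (rule 101): 011000001
Gen 3 (rule 18): 100100010
Gen 4 (rule 106): 001000100
Gen 5 (rule 101): 101010101
Gen 6 (rule 18): 000000000
Gen 7 (rule 106): 000000000
Gen 8 (rule 101): 111111111
Gen 9 (rule 18): 000000000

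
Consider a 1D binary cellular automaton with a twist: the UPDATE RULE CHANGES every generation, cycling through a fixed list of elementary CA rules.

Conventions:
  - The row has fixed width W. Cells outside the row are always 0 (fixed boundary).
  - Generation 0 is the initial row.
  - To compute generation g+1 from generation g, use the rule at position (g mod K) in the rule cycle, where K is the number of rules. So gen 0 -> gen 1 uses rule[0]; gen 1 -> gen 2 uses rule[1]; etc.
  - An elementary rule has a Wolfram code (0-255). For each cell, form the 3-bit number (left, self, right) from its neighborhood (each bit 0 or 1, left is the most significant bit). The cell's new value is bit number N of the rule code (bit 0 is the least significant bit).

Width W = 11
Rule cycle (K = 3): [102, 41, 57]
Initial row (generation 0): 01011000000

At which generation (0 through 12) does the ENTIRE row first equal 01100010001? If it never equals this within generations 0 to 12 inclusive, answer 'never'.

Gen 0: 01011000000
Gen 1 (rule 102): 11101000000
Gen 2 (rule 41): 10010011111
Gen 3 (rule 57): 01001010000
Gen 4 (rule 102): 11011110000
Gen 5 (rule 41): 10110000111
Gen 6 (rule 57): 01101110100
Gen 7 (rule 102): 10110011100
Gen 8 (rule 41): 01100010001
Gen 9 (rule 57): 01011001100
Gen 10 (rule 102): 11101010100
Gen 11 (rule 41): 10010101001
Gen 12 (rule 57): 01001010100

Answer: 8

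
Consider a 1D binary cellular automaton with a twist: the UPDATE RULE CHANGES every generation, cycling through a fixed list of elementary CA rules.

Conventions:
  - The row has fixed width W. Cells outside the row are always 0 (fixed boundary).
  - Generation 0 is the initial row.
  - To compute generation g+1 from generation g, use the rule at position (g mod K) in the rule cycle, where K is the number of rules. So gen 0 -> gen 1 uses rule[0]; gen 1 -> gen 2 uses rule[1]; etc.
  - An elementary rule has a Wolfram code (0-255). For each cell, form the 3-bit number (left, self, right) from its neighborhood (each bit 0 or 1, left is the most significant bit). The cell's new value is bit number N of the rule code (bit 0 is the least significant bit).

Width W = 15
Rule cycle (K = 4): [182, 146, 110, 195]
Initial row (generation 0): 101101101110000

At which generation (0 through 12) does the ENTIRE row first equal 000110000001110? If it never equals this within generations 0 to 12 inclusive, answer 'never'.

Answer: 7

Derivation:
Gen 0: 101101101110000
Gen 1 (rule 182): 110010010101000
Gen 2 (rule 146): 001101100000100
Gen 3 (rule 110): 011111100001100
Gen 4 (rule 195): 101111101110101
Gen 5 (rule 182): 110111010101111
Gen 6 (rule 146): 000010000000110
Gen 7 (rule 110): 000110000001110
Gen 8 (rule 195): 111010111110110
Gen 9 (rule 182): 010111011101001
Gen 10 (rule 146): 100010001000110
Gen 11 (rule 110): 100110011001110
Gen 12 (rule 195): 001010101010110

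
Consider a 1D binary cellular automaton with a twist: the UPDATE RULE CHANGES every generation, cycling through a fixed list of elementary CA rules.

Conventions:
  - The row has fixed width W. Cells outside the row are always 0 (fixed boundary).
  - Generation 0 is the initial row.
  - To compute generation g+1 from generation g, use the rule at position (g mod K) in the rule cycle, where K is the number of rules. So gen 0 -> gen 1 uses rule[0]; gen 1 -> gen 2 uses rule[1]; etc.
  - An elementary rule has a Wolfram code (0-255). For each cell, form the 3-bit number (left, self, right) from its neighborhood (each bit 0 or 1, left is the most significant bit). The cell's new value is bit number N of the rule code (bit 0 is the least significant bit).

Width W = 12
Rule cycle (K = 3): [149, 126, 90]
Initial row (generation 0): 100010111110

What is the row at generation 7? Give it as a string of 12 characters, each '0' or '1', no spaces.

Gen 0: 100010111110
Gen 1 (rule 149): 111010011101
Gen 2 (rule 126): 101111110111
Gen 3 (rule 90): 001000010101
Gen 4 (rule 149): 101111010101
Gen 5 (rule 126): 111001111111
Gen 6 (rule 90): 101111000001
Gen 7 (rule 149): 100110111101

Answer: 100110111101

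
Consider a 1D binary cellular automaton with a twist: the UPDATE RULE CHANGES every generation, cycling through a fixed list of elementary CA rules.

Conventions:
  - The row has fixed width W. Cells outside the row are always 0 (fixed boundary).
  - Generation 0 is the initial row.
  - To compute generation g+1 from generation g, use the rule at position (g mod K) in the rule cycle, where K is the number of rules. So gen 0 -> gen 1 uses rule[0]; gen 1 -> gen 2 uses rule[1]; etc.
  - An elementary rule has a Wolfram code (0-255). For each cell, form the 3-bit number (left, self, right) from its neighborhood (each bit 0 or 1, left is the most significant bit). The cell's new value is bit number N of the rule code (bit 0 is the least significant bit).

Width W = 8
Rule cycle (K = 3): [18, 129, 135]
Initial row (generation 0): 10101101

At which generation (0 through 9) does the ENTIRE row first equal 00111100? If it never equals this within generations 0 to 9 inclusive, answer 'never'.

Answer: 5

Derivation:
Gen 0: 10101101
Gen 1 (rule 18): 00000000
Gen 2 (rule 129): 11111111
Gen 3 (rule 135): 01111110
Gen 4 (rule 18): 10000001
Gen 5 (rule 129): 00111100
Gen 6 (rule 135): 11011001
Gen 7 (rule 18): 00000110
Gen 8 (rule 129): 11110000
Gen 9 (rule 135): 01100111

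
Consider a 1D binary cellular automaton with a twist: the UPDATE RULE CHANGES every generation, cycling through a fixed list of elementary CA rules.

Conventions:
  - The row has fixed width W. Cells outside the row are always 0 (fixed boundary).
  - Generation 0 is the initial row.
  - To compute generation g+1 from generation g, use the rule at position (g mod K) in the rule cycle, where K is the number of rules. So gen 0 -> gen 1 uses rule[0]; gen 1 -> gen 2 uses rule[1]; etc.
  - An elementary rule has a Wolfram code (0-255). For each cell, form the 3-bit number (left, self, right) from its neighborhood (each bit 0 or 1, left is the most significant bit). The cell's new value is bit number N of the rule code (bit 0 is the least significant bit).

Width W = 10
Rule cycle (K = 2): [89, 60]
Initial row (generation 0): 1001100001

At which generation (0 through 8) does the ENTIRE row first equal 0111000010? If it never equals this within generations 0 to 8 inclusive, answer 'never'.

Answer: 2

Derivation:
Gen 0: 1001100001
Gen 1 (rule 89): 0101111100
Gen 2 (rule 60): 0111000010
Gen 3 (rule 89): 0101111001
Gen 4 (rule 60): 0111000101
Gen 5 (rule 89): 0101110000
Gen 6 (rule 60): 0111001000
Gen 7 (rule 89): 0101100111
Gen 8 (rule 60): 0111010100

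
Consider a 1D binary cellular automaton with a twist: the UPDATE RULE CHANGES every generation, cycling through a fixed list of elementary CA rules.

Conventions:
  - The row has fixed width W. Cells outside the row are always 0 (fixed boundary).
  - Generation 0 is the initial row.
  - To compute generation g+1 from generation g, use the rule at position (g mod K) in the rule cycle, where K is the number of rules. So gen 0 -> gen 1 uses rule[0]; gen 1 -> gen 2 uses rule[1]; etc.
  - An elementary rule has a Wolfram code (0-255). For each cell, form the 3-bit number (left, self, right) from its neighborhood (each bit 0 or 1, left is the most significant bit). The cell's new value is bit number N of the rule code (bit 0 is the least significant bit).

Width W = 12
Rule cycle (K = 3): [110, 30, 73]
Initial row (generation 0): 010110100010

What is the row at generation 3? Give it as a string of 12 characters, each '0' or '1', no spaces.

Gen 0: 010110100010
Gen 1 (rule 110): 111111100110
Gen 2 (rule 30): 100000011101
Gen 3 (rule 73): 001111010100

Answer: 001111010100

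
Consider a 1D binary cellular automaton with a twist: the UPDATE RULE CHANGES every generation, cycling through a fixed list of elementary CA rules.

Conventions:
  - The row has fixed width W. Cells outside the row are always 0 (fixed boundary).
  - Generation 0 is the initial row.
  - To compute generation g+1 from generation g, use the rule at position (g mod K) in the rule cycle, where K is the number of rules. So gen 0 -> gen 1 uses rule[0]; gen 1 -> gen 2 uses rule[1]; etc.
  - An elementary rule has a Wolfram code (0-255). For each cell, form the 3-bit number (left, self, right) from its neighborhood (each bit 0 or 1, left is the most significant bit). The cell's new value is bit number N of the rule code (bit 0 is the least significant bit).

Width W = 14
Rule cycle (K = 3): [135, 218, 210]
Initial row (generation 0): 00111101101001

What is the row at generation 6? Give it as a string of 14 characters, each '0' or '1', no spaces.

Gen 0: 00111101101001
Gen 1 (rule 135): 11011000001011
Gen 2 (rule 218): 11011100010011
Gen 3 (rule 210): 01001110101101
Gen 4 (rule 135): 11010100100001
Gen 5 (rule 218): 11000011010010
Gen 6 (rule 210): 01100101001101

Answer: 01100101001101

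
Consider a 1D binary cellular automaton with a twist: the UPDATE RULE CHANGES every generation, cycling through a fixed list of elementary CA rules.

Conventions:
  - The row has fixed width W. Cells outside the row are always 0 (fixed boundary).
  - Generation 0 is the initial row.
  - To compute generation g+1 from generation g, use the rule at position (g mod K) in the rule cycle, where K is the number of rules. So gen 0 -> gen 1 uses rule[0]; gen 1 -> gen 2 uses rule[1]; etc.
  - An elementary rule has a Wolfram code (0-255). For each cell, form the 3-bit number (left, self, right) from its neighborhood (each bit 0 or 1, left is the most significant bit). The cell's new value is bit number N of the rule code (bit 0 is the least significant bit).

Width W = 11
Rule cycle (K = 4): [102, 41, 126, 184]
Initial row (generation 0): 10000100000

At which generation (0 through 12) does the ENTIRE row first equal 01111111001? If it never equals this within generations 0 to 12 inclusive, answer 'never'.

Answer: 3

Derivation:
Gen 0: 10000100000
Gen 1 (rule 102): 10001100000
Gen 2 (rule 41): 00101001111
Gen 3 (rule 126): 01111111001
Gen 4 (rule 184): 01111110100
Gen 5 (rule 102): 10000011100
Gen 6 (rule 41): 00111010001
Gen 7 (rule 126): 01101111011
Gen 8 (rule 184): 01011110110
Gen 9 (rule 102): 11100011010
Gen 10 (rule 41): 10001010100
Gen 11 (rule 126): 11011111110
Gen 12 (rule 184): 10111111101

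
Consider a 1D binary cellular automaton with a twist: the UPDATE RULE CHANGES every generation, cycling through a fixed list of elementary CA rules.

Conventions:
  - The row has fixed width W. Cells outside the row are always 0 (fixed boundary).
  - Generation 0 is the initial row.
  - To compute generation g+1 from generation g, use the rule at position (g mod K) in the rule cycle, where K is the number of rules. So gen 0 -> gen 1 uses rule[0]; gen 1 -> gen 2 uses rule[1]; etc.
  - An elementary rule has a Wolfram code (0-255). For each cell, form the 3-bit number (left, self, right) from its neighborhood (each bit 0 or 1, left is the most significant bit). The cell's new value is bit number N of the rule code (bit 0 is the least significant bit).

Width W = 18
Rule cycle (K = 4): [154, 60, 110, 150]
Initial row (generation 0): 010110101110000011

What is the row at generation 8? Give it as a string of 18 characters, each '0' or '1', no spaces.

Gen 0: 010110101110000011
Gen 1 (rule 154): 100100001101000110
Gen 2 (rule 60): 110110001011100101
Gen 3 (rule 110): 111110011110101111
Gen 4 (rule 150): 011101101100100110
Gen 5 (rule 154): 111001001011011101
Gen 6 (rule 60): 100101101110110011
Gen 7 (rule 110): 101111111011110111
Gen 8 (rule 150): 100111110001100010

Answer: 100111110001100010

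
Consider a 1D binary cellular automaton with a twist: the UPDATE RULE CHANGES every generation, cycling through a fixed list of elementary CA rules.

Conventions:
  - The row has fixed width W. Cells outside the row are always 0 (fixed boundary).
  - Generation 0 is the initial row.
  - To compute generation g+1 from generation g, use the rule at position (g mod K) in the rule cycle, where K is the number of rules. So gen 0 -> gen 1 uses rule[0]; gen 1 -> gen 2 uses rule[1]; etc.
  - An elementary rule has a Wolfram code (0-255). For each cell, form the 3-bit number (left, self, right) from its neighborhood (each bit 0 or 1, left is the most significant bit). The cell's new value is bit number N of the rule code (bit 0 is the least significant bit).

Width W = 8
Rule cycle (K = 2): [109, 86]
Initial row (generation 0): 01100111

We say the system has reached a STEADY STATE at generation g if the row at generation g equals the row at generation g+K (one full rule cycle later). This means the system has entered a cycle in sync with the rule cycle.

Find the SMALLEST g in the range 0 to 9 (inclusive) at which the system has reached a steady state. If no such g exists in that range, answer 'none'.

Gen 0: 01100111
Gen 1 (rule 109): 01100101
Gen 2 (rule 86): 10111101
Gen 3 (rule 109): 11100111
Gen 4 (rule 86): 00111001
Gen 5 (rule 109): 10101001
Gen 6 (rule 86): 10101111
Gen 7 (rule 109): 11111001
Gen 8 (rule 86): 00001111
Gen 9 (rule 109): 11101001
Gen 10 (rule 86): 00101111
Gen 11 (rule 109): 10111001

Answer: none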